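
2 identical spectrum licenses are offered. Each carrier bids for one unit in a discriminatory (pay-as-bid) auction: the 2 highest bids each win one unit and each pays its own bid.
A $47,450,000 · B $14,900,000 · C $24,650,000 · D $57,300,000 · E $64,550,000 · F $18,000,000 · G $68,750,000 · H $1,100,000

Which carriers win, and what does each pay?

G $68,750,000, E $64,550,000

Bids ranked high→low: 68,750,000 (G), 64,550,000 (E), 57,300,000 (D), 47,450,000 (A), …
Top 2: G, E.
Each winner pays its own bid: G $68,750,000, E $64,550,000.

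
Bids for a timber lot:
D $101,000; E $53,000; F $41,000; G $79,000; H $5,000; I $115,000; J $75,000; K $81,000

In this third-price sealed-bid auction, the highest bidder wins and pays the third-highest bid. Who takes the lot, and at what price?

Third-price sealed-bid auction: the highest bidder wins and pays the third-highest bid.
Sorting bids: 115,000 (I) > 101,000 (D) > 81,000 (K) > 79,000 (G) > 75,000 (J) > 53,000 (E) > …
I wins; payment is bid #3 in the ranking = $81,000.

I pays $81,000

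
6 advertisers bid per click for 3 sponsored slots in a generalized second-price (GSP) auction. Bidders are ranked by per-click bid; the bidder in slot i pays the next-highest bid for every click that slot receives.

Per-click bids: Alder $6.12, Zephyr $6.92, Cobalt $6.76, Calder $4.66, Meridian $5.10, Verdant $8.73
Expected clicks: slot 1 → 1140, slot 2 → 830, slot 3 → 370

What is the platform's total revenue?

Sorting advertisers: $8.73 (Verdant) > $6.92 (Zephyr) > $6.76 (Cobalt) > $6.12 (Alder) > …
Slot 1: Verdant pays $6.92 × 1140 = $7888.80
Slot 2: Zephyr pays $6.76 × 830 = $5610.80
Slot 3: Cobalt pays $6.12 × 370 = $2264.40
Total = $15764.00

Total revenue: $15764.00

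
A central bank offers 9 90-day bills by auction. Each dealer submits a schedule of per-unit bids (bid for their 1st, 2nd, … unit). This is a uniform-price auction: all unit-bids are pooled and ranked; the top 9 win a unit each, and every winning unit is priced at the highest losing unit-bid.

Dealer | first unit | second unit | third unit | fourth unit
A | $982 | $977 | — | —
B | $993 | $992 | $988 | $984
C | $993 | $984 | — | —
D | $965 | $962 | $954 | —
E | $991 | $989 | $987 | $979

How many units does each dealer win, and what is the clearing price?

Pooled unit-bids ranked (top 9): 993 (B-1), 993 (C-1), 992 (B-2), 991 (E-1), 989 (E-2), 988 (B-3), 987 (E-3), 984 (B-4), 984 (C-2)
First bid not allocated: $982.
Allocation: B 4, C 2, E 3.

B 4, C 2, E 3; clearing price $982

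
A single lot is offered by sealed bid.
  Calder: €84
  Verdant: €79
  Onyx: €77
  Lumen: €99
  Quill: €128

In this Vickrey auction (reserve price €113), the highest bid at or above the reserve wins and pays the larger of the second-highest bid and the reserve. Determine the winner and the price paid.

Quill pays €113

Bids ranked: 128 (Quill) > 99 (Lumen) > 84 (Calder) > 79 (Verdant) > 77 (Onyx)
Highest eligible bid: Quill at €128.
Second-highest bid €99 is below the reserve €113, so the reserve binds → payment €113.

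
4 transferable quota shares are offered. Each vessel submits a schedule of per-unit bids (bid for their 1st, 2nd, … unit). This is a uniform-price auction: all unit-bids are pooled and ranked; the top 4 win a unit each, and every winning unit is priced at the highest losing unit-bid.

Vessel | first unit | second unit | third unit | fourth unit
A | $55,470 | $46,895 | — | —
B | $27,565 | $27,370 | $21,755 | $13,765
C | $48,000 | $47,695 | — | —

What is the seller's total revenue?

Merging the schedules and taking the best 4: 55,470 (A-1), 48,000 (C-1), 47,695 (C-2), 46,895 (A-2)
Highest rejected unit-bid = $27,565.
Allocation: A 2, C 2. Every unit priced at $27,565.
Revenue = 4 × 27,565 = $110,260.

Total revenue: $110,260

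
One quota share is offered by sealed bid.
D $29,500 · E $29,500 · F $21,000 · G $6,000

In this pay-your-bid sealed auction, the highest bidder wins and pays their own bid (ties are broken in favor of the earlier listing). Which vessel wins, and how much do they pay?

Sorting bids: 29,500 (D) > 29,500 (E) > 21,000 (F) > 6,000 (G)
D and E tie at $29,500; tie-break gives it to D.
D has the highest bid and pays exactly that: $29,500.

D pays $29,500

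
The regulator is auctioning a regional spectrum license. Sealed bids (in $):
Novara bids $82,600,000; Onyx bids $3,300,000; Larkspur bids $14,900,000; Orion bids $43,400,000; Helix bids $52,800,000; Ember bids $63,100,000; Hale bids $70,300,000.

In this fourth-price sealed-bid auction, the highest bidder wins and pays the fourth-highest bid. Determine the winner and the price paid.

Rule: the highest bidder wins and pays the fourth-highest bid.
Bids in order: 82,600,000 (Novara) > 70,300,000 (Hale) > 63,100,000 (Ember) > 52,800,000 (Helix) > 43,400,000 (Orion) > 14,900,000 (Larkspur) > …
Novara is highest; pays the fourth-highest bid, $52,800,000.

Novara pays $52,800,000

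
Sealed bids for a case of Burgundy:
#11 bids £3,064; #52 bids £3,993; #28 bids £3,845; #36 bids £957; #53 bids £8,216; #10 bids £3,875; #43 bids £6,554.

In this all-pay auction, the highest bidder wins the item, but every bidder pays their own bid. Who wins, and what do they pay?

#53 pays £8,216

Sorting bids: 8,216 (#53) > 6,554 (#43) > 3,993 (#52) > 3,875 (#10) > 3,845 (#28) > 3,064 (#11) > …
#53 is highest and takes the item; every bidder forfeits their bid.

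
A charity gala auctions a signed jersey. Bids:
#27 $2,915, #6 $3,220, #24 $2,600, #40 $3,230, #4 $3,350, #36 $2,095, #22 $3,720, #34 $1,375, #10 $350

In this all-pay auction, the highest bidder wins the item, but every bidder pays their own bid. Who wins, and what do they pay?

#22 pays $3,720

Sorting bids: 3,720 (#22) > 3,350 (#4) > 3,230 (#40) > 3,220 (#6) > 2,915 (#27) > 2,600 (#24) > …
#22 is highest and takes the item; every bidder forfeits their bid.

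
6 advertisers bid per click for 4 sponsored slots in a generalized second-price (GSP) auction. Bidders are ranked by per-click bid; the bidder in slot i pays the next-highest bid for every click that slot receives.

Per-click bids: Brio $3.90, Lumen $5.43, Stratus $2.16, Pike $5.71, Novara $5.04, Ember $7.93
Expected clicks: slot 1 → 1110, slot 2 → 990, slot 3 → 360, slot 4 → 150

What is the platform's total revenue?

Total revenue: $14113.20

Sorting advertisers: $7.93 (Ember) > $5.71 (Pike) > $5.43 (Lumen) > $5.04 (Novara) > $3.90 (Brio) > …
Slot 1: Ember pays $5.71 × 1110 = $6338.10
Slot 2: Pike pays $5.43 × 990 = $5375.70
Slot 3: Lumen pays $5.04 × 360 = $1814.40
Slot 4: Novara pays $3.90 × 150 = $585.00
Total = $14113.20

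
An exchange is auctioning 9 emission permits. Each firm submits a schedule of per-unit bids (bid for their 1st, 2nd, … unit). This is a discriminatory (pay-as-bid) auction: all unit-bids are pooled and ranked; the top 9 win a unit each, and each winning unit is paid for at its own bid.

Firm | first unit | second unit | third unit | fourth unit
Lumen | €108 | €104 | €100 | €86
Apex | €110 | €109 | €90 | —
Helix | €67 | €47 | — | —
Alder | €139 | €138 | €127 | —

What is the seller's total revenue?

All unit-bids, highest first — top 9: 139 (Alder-1), 138 (Alder-2), 127 (Alder-3), 110 (Apex-1), 109 (Apex-2), 108 (Lumen-1), 104 (Lumen-2), 100 (Lumen-3), 90 (Apex-3)
Next rejected bid: €86 (not a price — pay-as-bid).
Each winning unit pays its own bid.
Revenue = 139 + 138 + 127 + 110 + 109 + 108 + 104 + 100 + 90 = €1,025.

Total revenue: €1,025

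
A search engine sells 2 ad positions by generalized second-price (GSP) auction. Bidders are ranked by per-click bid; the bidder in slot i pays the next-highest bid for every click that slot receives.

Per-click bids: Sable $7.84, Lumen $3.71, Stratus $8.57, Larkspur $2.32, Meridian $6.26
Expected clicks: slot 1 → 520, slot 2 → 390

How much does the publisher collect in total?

Total revenue: $6518.20

Per-click bids in order: $8.57 (Stratus) > $7.84 (Sable) > $6.26 (Meridian) > …
Slot 1: Stratus pays $7.84 × 520 = $4076.80
Slot 2: Sable pays $6.26 × 390 = $2441.40
Total = $6518.20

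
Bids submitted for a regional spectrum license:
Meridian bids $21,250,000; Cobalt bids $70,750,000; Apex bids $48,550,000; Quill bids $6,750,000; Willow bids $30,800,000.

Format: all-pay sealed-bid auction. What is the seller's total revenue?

Sorting bids: 70,750,000 (Cobalt) > 48,550,000 (Apex) > 30,800,000 (Willow) > 21,250,000 (Meridian) > 6,750,000 (Quill)
Every bidder forfeits their bid regardless of winning.
Revenue = 21,250,000 + 70,750,000 + 48,550,000 + 6,750,000 + 30,800,000 = $178,100,000.

Total revenue: $178,100,000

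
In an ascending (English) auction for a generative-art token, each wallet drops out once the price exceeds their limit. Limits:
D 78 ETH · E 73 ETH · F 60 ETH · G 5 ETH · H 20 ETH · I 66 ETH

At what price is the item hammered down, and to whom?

Rule: the price rises until one bidder remains; the winner pays the price at which the last rival dropped out.
Limits in order: 78 (D) > 73 (E) > 66 (I) > 60 (F) > 20 (H) > 5 (G)
E is the last rival to drop out, at 73 ETH; D remains and wins at that price.

D wins at 73 ETH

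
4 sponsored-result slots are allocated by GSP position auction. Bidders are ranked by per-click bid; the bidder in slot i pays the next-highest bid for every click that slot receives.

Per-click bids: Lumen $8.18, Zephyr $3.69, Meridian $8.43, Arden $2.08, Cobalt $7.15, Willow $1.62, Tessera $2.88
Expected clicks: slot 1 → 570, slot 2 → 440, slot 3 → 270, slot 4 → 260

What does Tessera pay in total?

Per-click bids in order: $8.43 (Meridian) > $8.18 (Lumen) > $7.15 (Cobalt) > $3.69 (Zephyr) > $2.88 (Tessera) > …
Tessera ranks below slot 4 → no slot, pays nothing.

Tessera pays $0.00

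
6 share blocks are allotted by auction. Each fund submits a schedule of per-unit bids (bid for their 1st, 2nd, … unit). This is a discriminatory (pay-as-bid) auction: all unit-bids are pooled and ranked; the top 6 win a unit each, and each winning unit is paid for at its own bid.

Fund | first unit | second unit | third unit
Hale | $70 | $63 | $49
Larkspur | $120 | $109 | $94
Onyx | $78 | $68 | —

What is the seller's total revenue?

Total revenue: $539

Pooled unit-bids ranked (top 6): 120 (Larkspur-1), 109 (Larkspur-2), 94 (Larkspur-3), 78 (Onyx-1), 70 (Hale-1), 68 (Onyx-2)
Next rejected bid: $63 (not a price — pay-as-bid).
Each winning unit pays its own bid.
Revenue = 120 + 109 + 94 + 78 + 70 + 68 = $539.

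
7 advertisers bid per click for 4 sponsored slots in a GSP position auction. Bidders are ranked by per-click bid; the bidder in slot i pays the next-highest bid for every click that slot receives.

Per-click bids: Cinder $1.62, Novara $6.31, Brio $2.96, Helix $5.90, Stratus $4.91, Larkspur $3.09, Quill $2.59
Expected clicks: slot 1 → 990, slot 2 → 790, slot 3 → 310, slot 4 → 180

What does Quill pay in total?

Sorting advertisers: $6.31 (Novara) > $5.90 (Helix) > $4.91 (Stratus) > $3.09 (Larkspur) > $2.96 (Brio) > …
Quill ranks below slot 4 → no slot, pays nothing.

Quill pays $0.00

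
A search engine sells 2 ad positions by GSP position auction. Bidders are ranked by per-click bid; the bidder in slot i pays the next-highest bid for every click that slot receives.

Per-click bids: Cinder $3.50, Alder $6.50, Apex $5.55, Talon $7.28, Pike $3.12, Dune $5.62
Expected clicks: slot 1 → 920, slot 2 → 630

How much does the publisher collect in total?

Total revenue: $9520.60

Sorting advertisers: $7.28 (Talon) > $6.50 (Alder) > $5.62 (Dune) > …
Slot 1: Talon pays $6.50 × 920 = $5980.00
Slot 2: Alder pays $5.62 × 630 = $3540.60
Total = $9520.60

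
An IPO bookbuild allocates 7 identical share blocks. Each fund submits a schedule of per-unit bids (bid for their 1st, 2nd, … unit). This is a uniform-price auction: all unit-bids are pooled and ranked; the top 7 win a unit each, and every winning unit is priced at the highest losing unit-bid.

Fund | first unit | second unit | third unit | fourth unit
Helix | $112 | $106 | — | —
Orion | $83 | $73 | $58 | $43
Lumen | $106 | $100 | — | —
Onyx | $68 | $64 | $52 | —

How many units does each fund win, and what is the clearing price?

Helix 2, Lumen 2, Onyx 1, Orion 2; clearing price $64

Merging the schedules and taking the best 7: 112 (Helix-1), 106 (Helix-2), 106 (Lumen-1), 100 (Lumen-2), 83 (Orion-1), 73 (Orion-2), 68 (Onyx-1)
Highest rejected unit-bid = $64.
Allocation: Helix 2, Lumen 2, Onyx 1, Orion 2.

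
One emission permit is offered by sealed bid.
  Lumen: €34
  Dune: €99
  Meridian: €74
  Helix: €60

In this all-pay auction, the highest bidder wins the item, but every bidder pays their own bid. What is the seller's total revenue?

Bids ranked: 99 (Dune) > 74 (Meridian) > 60 (Helix) > 34 (Lumen)
Every bidder forfeits their bid regardless of winning.
Revenue = 34 + 99 + 74 + 60 = €267.

Total revenue: €267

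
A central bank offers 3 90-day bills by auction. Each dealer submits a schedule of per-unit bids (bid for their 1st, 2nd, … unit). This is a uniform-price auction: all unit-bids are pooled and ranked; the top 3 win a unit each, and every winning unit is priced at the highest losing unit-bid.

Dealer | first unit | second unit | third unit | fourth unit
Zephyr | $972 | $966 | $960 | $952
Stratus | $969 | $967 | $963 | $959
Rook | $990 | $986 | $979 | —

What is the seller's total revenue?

Total revenue: $2,916

All unit-bids, highest first — top 3: 990 (Rook-1), 986 (Rook-2), 979 (Rook-3)
First bid not allocated: $972.
Allocation: Rook 3. Every unit priced at $972.
Revenue = 3 × 972 = $2,916.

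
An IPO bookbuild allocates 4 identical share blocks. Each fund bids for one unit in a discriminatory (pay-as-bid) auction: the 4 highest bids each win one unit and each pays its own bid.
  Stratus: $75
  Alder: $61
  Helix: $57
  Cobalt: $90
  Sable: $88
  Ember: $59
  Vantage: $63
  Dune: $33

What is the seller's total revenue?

Total revenue: $316

Ordering the bids: 90 (Cobalt), 88 (Sable), 75 (Stratus), 63 (Vantage), 61 (Alder), 59 (Ember), …
The 4 highest are Cobalt, Sable, Stratus, Vantage.
Total revenue = 90 + 88 + 75 + 63 = $316.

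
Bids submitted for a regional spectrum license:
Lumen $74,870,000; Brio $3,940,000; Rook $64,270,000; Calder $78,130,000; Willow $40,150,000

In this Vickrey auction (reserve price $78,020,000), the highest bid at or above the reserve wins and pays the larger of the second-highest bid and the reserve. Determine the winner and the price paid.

Calder pays $78,020,000

Sorting bids: 78,130,000 (Calder) > 74,870,000 (Lumen) > 64,270,000 (Rook) > 40,150,000 (Willow) > 3,940,000 (Brio)
Highest eligible bid: Calder at $78,130,000.
max(second-highest $74,870,000, reserve $78,020,000) = $78,020,000.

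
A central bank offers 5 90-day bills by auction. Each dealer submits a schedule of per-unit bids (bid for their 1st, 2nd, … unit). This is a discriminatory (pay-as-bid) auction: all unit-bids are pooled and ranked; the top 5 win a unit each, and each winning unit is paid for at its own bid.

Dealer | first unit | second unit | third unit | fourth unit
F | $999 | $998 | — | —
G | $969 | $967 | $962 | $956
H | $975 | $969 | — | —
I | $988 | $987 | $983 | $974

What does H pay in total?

Pooled unit-bids ranked (top 5): 999 (F-1), 998 (F-2), 988 (I-1), 987 (I-2), 983 (I-3)
Next rejected bid: $975 (not a price — pay-as-bid).
H wins no units.

H pays $0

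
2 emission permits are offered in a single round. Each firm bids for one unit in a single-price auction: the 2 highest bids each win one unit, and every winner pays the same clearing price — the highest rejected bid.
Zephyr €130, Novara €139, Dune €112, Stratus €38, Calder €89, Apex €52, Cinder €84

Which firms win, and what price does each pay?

Sorting: 139 (Novara), 130 (Zephyr), 112 (Dune), 89 (Calder), …
Top 2: Novara, Zephyr.
Clearing price = highest rejected bid = €112.

Novara, Zephyr; each pays €112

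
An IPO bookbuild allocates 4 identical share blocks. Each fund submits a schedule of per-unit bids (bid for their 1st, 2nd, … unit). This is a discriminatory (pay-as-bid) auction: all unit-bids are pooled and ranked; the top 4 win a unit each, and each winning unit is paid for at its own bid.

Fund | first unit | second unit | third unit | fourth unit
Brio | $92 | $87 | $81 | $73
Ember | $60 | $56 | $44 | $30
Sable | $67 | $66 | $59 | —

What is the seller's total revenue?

Total revenue: $333

Merging the schedules and taking the best 4: 92 (Brio-1), 87 (Brio-2), 81 (Brio-3), 73 (Brio-4)
Next rejected bid: $67 (not a price — pay-as-bid).
Each winning unit pays its own bid.
Revenue = 92 + 87 + 81 + 73 = $333.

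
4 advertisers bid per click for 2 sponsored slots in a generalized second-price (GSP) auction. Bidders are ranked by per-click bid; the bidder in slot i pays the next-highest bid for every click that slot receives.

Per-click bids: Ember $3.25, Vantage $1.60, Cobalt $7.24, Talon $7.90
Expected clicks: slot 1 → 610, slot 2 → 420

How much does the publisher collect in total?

Total revenue: $5781.40

Sorting advertisers: $7.90 (Talon) > $7.24 (Cobalt) > $3.25 (Ember) > …
Slot 1: Talon pays $7.24 × 610 = $4416.40
Slot 2: Cobalt pays $3.25 × 420 = $1365.00
Total = $5781.40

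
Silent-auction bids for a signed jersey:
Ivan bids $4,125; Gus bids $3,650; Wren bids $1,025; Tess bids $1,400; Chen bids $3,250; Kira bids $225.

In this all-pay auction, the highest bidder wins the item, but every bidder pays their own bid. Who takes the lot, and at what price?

Ivan pays $4,125

Sorting bids: 4,125 (Ivan) > 3,650 (Gus) > 3,250 (Chen) > 1,400 (Tess) > 1,025 (Wren) > 225 (Kira)
Ivan wins with the top bid; all bids are sunk regardless.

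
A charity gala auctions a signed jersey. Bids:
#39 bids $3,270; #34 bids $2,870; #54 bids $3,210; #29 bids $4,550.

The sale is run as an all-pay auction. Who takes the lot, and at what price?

Rule: the highest bidder wins the item, but every bidder pays their own bid.
Bids in order: 4,550 (#29) > 3,270 (#39) > 3,210 (#54) > 2,870 (#34)
#29 is highest and takes the item; every bidder forfeits their bid.

#29 pays $4,550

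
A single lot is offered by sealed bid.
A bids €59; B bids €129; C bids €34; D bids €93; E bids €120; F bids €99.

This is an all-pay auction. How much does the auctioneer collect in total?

Bids in order: 129 (B) > 120 (E) > 99 (F) > 93 (D) > 59 (A) > 34 (C)
Every bidder forfeits their bid regardless of winning.
Revenue = 59 + 129 + 34 + 93 + 120 + 99 = €534.

Total revenue: €534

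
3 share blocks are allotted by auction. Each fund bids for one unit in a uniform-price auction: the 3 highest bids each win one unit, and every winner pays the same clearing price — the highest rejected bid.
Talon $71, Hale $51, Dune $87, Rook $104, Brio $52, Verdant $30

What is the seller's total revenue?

Sorting: 104 (Rook), 87 (Dune), 71 (Talon), 52 (Brio), 51 (Hale), …
The 3 highest are Rook, Dune, Talon.
Highest unsuccessful bid: $52 → clearing price.
Total revenue = 3 × $52 = $156.

Total revenue: $156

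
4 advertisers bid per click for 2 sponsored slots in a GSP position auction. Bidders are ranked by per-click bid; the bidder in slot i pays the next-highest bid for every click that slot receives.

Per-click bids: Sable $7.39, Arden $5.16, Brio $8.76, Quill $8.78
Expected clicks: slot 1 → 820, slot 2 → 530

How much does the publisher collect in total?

Ranked by bid: $8.78 (Quill) > $8.76 (Brio) > $7.39 (Sable) > …
Slot 1: Quill pays $8.76 × 820 = $7183.20
Slot 2: Brio pays $7.39 × 530 = $3916.70
Total = $11099.90

Total revenue: $11099.90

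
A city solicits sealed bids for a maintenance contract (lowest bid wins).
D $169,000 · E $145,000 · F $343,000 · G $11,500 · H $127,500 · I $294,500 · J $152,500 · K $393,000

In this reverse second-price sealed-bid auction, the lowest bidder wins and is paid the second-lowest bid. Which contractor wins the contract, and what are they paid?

Rule: the lowest bidder wins and is paid the second-lowest bid.
Sorting bids: 11,500 (G) < 127,500 (H) < 145,000 (E) < 152,500 (J) < 169,000 (D) < 294,500 (I) < …
G wins with the lowest bid; price is set by the runner-up at $127,500.

G is paid $127,500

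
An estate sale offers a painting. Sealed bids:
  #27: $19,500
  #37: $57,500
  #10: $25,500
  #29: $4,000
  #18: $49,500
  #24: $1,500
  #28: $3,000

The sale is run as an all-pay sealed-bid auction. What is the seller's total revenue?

Total revenue: $160,500

Rule: the highest bidder wins the item, but every bidder pays their own bid.
Bids in order: 57,500 (#37) > 49,500 (#18) > 25,500 (#10) > 19,500 (#27) > 4,000 (#29) > 3,000 (#28) > …
Every bidder forfeits their bid regardless of winning.
Revenue = 19,500 + 57,500 + 25,500 + 4,000 + 49,500 + 1,500 + 3,000 = $160,500.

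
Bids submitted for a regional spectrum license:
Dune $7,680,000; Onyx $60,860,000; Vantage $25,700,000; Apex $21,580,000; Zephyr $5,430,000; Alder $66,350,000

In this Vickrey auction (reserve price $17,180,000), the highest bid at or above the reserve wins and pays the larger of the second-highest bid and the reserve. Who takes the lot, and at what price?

Alder pays $60,860,000

Rule: the highest bid at or above the reserve wins and pays the larger of the second-highest bid and the reserve.
Bids in order: 66,350,000 (Alder) > 60,860,000 (Onyx) > 25,700,000 (Vantage) > 21,580,000 (Apex) > 7,680,000 (Dune) > 5,430,000 (Zephyr)
Alder has the top bid at or above the reserve ($66,350,000).
Second-highest bid $60,860,000 exceeds the reserve $17,180,000 → payment $60,860,000.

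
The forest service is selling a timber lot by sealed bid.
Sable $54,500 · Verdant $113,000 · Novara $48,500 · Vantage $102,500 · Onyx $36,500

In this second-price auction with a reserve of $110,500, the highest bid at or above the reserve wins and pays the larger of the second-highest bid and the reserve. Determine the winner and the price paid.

Second-price auction with a reserve of $110,500: the highest bid at or above the reserve wins and pays the larger of the second-highest bid and the reserve.
Bids ranked: 113,000 (Verdant) > 102,500 (Vantage) > 54,500 (Sable) > 48,500 (Novara) > 36,500 (Onyx)
Highest eligible bid: Verdant at $113,000.
max(second-highest $102,500, reserve $110,500) = $110,500.

Verdant pays $110,500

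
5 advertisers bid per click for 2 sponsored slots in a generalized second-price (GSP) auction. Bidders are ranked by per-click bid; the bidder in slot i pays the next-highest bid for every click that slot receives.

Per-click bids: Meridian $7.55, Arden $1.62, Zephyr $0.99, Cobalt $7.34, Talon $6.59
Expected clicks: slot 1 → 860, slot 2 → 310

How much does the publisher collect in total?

Ranked by bid: $7.55 (Meridian) > $7.34 (Cobalt) > $6.59 (Talon) > …
Slot 1: Meridian pays $7.34 × 860 = $6312.40
Slot 2: Cobalt pays $6.59 × 310 = $2042.90
Total = $8355.30

Total revenue: $8355.30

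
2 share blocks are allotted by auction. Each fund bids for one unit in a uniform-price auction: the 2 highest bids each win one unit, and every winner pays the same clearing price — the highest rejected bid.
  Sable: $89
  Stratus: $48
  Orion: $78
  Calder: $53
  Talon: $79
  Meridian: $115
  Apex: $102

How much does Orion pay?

Ordering the bids: 115 (Meridian), 102 (Apex), 89 (Sable), 79 (Talon), …
Winners (2 units): Meridian, Apex.
Highest unsuccessful bid: $89 → clearing price.
Orion does not win → pays $0.

Orion pays $0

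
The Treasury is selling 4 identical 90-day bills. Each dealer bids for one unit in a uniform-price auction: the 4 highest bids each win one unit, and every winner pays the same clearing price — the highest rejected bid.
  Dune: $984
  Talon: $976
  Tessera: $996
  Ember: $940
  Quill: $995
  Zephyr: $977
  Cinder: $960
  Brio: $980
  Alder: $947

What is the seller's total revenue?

Total revenue: $3,908

Ordering the bids: 996 (Tessera), 995 (Quill), 984 (Dune), 980 (Brio), 977 (Zephyr), 976 (Talon), …
Winners (4 units): Tessera, Quill, Dune, Brio.
First losing bid is Zephyr's $977, which sets the uniform price.
Total revenue = 4 × $977 = $3,908.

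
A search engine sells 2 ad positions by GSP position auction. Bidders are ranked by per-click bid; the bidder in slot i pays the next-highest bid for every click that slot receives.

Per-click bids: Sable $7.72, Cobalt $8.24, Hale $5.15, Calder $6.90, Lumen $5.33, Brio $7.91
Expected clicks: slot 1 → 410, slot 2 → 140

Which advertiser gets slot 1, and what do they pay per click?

Sorting advertisers: $8.24 (Cobalt) > $7.91 (Brio) > $7.72 (Sable) > …
Slot 1 goes to the first-ranked bidder, Cobalt, who pays the next bid down: $7.91/click.

Cobalt; $7.91 per click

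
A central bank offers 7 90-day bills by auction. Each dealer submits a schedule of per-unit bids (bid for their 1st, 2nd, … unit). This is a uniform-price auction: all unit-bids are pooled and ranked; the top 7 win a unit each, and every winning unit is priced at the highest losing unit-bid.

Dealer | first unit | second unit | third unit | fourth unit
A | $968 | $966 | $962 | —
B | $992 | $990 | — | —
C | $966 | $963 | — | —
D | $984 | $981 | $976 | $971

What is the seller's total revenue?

Total revenue: $6,762

All unit-bids, highest first — top 7: 992 (B-1), 990 (B-2), 984 (D-1), 981 (D-2), 976 (D-3), 971 (D-4), 968 (A-1)
The (k+1)-th unit-bid is $966.
Allocation: A 1, B 2, D 4. Every unit priced at $966.
Revenue = 7 × 966 = $6,762.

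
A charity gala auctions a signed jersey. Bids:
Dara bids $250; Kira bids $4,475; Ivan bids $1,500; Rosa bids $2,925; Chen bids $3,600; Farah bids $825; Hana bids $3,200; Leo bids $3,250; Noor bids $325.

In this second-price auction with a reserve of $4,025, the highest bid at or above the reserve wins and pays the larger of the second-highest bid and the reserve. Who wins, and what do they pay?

Kira pays $4,025

Bids ranked: 4,475 (Kira) > 3,600 (Chen) > 3,250 (Leo) > 3,200 (Hana) > 2,925 (Rosa) > 1,500 (Ivan) > …
Highest eligible bid: Kira at $4,475.
Second-highest bid $3,600 is below the reserve $4,025, so the reserve binds → payment $4,025.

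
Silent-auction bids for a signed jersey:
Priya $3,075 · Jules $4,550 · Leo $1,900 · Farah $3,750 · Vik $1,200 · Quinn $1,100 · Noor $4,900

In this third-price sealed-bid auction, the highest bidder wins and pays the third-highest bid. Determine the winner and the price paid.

Noor pays $3,750

Sorting bids: 4,900 (Noor) > 4,550 (Jules) > 3,750 (Farah) > 3,075 (Priya) > 1,900 (Leo) > 1,200 (Vik) > …
Noor wins; payment is bid #3 in the ranking = $3,750.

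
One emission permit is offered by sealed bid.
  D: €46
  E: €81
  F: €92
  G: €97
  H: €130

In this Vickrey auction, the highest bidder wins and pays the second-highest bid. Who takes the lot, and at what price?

H pays €97

Bids ranked: 130 (H) > 97 (G) > 92 (F) > 81 (E) > 46 (D)
Second-price: H pays G's bid of €97.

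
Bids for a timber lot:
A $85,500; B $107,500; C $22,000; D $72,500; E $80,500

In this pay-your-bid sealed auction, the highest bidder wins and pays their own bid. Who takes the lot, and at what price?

B pays $107,500

Pay-your-bid sealed auction: the highest bidder wins and pays their own bid.
Bids ranked: 107,500 (B) > 85,500 (A) > 80,500 (E) > 72,500 (D) > 22,000 (C)
B has the highest bid and pays exactly that: $107,500.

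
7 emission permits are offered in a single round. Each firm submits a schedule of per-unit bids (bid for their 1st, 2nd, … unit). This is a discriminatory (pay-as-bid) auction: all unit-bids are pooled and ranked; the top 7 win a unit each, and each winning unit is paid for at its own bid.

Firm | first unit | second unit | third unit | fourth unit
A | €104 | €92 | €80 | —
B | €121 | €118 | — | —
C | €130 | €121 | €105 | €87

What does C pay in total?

All unit-bids, highest first — top 7: 130 (C-1), 121 (B-1), 121 (C-2), 118 (B-2), 105 (C-3), 104 (A-1), 92 (A-2)
Next rejected bid: €87 (not a price — pay-as-bid).
C's winning unit-bids: 130 + 121 + 105 = €356.

C pays €356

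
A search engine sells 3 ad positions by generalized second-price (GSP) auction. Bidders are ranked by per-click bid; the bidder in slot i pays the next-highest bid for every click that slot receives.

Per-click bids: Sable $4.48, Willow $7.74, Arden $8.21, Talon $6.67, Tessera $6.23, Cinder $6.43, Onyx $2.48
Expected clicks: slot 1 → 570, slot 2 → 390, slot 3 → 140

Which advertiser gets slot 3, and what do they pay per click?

Sorting advertisers: $8.21 (Arden) > $7.74 (Willow) > $6.67 (Talon) > $6.43 (Cinder) > …
Slot 3 goes to the third-ranked bidder, Talon, who pays the next bid down: $6.43/click.

Talon; $6.43 per click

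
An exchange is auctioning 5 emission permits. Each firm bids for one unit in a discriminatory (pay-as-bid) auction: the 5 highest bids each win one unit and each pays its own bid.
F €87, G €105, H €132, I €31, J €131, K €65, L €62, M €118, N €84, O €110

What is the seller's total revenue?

Total revenue: €596

Ordering the bids: 132 (H), 131 (J), 118 (M), 110 (O), 105 (G), 87 (F), 84 (N), …
Top 5: H, J, M, O, G.
Total revenue = 132 + 131 + 118 + 110 + 105 = €596.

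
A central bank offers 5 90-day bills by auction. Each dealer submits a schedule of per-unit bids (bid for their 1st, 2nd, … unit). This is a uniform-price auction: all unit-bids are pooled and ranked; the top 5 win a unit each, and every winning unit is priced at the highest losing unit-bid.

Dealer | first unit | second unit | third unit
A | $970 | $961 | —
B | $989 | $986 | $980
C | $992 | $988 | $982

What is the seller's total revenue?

Total revenue: $4,900

Merging the schedules and taking the best 5: 992 (C-1), 989 (B-1), 988 (C-2), 986 (B-2), 982 (C-3)
First bid not allocated: $980.
Allocation: B 2, C 3. Every unit priced at $980.
Revenue = 5 × 980 = $4,900.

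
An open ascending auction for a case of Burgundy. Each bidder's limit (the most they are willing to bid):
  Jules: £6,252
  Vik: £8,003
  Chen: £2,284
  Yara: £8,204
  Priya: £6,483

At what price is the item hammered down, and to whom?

Limits in order: 8,204 (Yara) > 8,003 (Vik) > 6,483 (Priya) > 6,252 (Jules) > 2,284 (Chen)
Bidding ends when Vik exits at £8,003; Yara takes it.

Yara wins at £8,003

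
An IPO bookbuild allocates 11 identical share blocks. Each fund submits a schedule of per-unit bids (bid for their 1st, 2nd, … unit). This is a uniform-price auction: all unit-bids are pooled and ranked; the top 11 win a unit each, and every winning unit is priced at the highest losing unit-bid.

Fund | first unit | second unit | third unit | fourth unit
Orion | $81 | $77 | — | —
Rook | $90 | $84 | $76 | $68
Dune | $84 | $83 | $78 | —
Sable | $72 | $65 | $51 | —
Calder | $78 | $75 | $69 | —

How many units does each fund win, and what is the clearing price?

Pooled unit-bids ranked (top 11): 90 (Rook-1), 84 (Rook-2), 84 (Dune-1), 83 (Dune-2), 81 (Orion-1), 78 (Dune-3), 78 (Calder-1), 77 (Orion-2), 76 (Rook-3), 75 (Calder-2), 72 (Sable-1)
Highest rejected unit-bid = $69.
Allocation: Calder 2, Dune 3, Orion 2, Rook 3, Sable 1.

Calder 2, Dune 3, Orion 2, Rook 3, Sable 1; clearing price $69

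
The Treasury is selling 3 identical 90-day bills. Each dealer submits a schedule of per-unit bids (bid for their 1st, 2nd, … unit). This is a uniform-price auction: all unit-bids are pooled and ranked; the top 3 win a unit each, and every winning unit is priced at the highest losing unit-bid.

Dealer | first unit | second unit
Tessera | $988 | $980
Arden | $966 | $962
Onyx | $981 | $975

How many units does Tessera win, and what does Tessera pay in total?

Tessera: 2 units, pays $1,950

Pooled unit-bids ranked (top 3): 988 (Tessera-1), 981 (Onyx-1), 980 (Tessera-2)
The (k+1)-th unit-bid is $975.
Tessera wins 2 unit(s) at $975 each.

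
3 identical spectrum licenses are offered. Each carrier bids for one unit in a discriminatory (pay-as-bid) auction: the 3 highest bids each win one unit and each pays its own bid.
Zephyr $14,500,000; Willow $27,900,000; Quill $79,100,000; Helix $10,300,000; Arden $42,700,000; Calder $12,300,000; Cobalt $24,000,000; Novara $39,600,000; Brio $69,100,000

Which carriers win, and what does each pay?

Quill $79,100,000, Brio $69,100,000, Arden $42,700,000

Bids ranked high→low: 79,100,000 (Quill), 69,100,000 (Brio), 42,700,000 (Arden), 39,600,000 (Novara), 27,900,000 (Willow), …
The 3 highest are Quill, Brio, Arden.
Each winner pays its own bid: Quill $79,100,000, Brio $69,100,000, Arden $42,700,000.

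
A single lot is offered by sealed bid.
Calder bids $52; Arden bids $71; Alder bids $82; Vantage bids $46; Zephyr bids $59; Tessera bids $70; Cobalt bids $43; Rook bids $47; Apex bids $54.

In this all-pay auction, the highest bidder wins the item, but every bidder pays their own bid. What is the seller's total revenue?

Rule: the highest bidder wins the item, but every bidder pays their own bid.
Sorting bids: 82 (Alder) > 71 (Arden) > 70 (Tessera) > 59 (Zephyr) > 54 (Apex) > 52 (Calder) > …
Every bidder forfeits their bid regardless of winning.
Revenue = 52 + 71 + 82 + 46 + 59 + 70 + 43 + 47 + 54 = $524.

Total revenue: $524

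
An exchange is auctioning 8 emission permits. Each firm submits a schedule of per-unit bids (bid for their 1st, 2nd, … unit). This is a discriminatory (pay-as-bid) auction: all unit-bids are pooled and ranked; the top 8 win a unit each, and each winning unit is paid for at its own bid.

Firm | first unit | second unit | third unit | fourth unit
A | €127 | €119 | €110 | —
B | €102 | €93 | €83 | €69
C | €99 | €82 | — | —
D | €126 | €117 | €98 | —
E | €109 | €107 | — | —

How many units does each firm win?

A 3, B 1, D 2, E 2

Merging the schedules and taking the best 8: 127 (A-1), 126 (D-1), 119 (A-2), 117 (D-2), 110 (A-3), 109 (E-1), 107 (E-2), 102 (B-1)
Next rejected bid: €99 (not a price — pay-as-bid).
Allocation: A 3, B 1, D 2, E 2.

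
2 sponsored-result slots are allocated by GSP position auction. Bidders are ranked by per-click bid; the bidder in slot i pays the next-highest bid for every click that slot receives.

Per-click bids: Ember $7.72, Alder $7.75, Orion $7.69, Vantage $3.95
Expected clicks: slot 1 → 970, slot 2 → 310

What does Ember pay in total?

Ember pays $2383.90

Sorting advertisers: $7.75 (Alder) > $7.72 (Ember) > $7.69 (Orion) > …
Ember holds slot 2 → pays next bid $7.69 × 310 clicks = $2383.90.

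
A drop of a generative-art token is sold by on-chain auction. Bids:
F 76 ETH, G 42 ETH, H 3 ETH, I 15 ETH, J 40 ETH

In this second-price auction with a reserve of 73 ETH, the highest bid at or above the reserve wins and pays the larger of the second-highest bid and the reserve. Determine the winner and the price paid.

Second-price auction with a reserve of 73 ETH: the highest bid at or above the reserve wins and pays the larger of the second-highest bid and the reserve.
Sorting bids: 76 (F) > 42 (G) > 40 (J) > 15 (I) > 3 (H)
Highest eligible bid: F at 76 ETH.
max(second-highest 42 ETH, reserve 73 ETH) = 73 ETH.

F pays 73 ETH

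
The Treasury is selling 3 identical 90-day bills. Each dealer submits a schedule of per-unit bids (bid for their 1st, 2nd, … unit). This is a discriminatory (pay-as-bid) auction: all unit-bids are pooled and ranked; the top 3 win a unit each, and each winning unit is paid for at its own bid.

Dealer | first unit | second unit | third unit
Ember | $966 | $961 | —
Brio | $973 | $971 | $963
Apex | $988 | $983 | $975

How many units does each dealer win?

Merging the schedules and taking the best 3: 988 (Apex-1), 983 (Apex-2), 975 (Apex-3)
Next rejected bid: $973 (not a price — pay-as-bid).
Allocation: Apex 3.

Apex 3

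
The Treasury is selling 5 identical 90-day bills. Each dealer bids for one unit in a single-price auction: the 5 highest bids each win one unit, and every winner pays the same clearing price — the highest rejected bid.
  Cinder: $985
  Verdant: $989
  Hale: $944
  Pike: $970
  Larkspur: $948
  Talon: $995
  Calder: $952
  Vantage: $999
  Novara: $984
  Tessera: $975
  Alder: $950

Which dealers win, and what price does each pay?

Bids ranked high→low: 999 (Vantage), 995 (Talon), 989 (Verdant), 985 (Cinder), 984 (Novara), 975 (Tessera), 970 (Pike), …
The 5 highest are Vantage, Talon, Verdant, Cinder, Novara.
Clearing price = highest rejected bid = $975.

Vantage, Talon, Verdant, Cinder, Novara; each pays $975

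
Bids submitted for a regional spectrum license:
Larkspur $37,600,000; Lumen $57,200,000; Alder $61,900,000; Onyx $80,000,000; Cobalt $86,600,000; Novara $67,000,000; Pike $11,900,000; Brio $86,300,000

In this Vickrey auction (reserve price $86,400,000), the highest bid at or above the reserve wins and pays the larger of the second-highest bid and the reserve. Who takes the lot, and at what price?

Bids in order: 86,600,000 (Cobalt) > 86,300,000 (Brio) > 80,000,000 (Onyx) > 67,000,000 (Novara) > 61,900,000 (Alder) > 57,200,000 (Lumen) > …
Cobalt has the top bid at or above the reserve ($86,600,000).
Second-highest bid $86,300,000 is below the reserve $86,400,000, so the reserve binds → payment $86,400,000.

Cobalt pays $86,400,000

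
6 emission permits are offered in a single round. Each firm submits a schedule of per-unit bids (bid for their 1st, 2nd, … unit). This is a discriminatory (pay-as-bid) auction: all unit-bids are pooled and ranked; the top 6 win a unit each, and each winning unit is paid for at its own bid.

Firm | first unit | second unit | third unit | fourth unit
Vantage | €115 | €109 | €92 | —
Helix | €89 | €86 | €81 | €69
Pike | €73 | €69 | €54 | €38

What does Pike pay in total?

All unit-bids, highest first — top 6: 115 (Vantage-1), 109 (Vantage-2), 92 (Vantage-3), 89 (Helix-1), 86 (Helix-2), 81 (Helix-3)
Next rejected bid: €73 (not a price — pay-as-bid).
Pike wins no units.

Pike pays €0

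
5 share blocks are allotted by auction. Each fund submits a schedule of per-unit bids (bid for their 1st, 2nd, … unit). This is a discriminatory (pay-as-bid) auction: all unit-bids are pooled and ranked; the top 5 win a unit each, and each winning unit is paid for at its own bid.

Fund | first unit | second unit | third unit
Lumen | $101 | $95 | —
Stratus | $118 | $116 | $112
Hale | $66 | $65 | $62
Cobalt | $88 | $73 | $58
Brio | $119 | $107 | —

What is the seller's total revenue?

All unit-bids, highest first — top 5: 119 (Brio-1), 118 (Stratus-1), 116 (Stratus-2), 112 (Stratus-3), 107 (Brio-2)
Next rejected bid: $101 (not a price — pay-as-bid).
Each winning unit pays its own bid.
Revenue = 119 + 118 + 116 + 112 + 107 = $572.

Total revenue: $572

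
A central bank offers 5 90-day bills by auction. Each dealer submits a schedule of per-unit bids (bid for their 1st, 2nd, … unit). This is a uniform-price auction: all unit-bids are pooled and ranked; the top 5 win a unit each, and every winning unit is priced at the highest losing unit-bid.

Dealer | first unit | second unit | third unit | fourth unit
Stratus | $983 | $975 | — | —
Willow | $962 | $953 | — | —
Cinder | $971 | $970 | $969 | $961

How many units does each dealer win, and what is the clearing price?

Cinder 3, Stratus 2; clearing price $962

Merging the schedules and taking the best 5: 983 (Stratus-1), 975 (Stratus-2), 971 (Cinder-1), 970 (Cinder-2), 969 (Cinder-3)
First bid not allocated: $962.
Allocation: Cinder 3, Stratus 2.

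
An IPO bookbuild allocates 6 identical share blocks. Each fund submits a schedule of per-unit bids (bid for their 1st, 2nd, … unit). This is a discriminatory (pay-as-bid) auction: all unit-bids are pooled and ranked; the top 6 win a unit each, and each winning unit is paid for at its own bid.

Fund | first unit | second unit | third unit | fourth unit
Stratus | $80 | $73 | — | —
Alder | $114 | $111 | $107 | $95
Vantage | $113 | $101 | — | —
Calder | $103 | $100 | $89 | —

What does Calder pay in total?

Calder pays $103

Merging the schedules and taking the best 6: 114 (Alder-1), 113 (Vantage-1), 111 (Alder-2), 107 (Alder-3), 103 (Calder-1), 101 (Vantage-2)
Next rejected bid: $100 (not a price — pay-as-bid).
Calder's winning unit-bids: 103 = $103.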